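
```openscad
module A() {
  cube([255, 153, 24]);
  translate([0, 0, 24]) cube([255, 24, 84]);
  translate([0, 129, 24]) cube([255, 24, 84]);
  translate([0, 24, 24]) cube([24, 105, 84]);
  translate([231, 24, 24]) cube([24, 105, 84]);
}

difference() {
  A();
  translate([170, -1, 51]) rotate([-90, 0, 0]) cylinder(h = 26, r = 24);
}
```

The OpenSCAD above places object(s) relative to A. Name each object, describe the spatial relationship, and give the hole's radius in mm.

The subtracted cylinder has r = 24 mm.

A is an open box. The open box has a circular hole through its front wall. The hole's radius is 24 mm.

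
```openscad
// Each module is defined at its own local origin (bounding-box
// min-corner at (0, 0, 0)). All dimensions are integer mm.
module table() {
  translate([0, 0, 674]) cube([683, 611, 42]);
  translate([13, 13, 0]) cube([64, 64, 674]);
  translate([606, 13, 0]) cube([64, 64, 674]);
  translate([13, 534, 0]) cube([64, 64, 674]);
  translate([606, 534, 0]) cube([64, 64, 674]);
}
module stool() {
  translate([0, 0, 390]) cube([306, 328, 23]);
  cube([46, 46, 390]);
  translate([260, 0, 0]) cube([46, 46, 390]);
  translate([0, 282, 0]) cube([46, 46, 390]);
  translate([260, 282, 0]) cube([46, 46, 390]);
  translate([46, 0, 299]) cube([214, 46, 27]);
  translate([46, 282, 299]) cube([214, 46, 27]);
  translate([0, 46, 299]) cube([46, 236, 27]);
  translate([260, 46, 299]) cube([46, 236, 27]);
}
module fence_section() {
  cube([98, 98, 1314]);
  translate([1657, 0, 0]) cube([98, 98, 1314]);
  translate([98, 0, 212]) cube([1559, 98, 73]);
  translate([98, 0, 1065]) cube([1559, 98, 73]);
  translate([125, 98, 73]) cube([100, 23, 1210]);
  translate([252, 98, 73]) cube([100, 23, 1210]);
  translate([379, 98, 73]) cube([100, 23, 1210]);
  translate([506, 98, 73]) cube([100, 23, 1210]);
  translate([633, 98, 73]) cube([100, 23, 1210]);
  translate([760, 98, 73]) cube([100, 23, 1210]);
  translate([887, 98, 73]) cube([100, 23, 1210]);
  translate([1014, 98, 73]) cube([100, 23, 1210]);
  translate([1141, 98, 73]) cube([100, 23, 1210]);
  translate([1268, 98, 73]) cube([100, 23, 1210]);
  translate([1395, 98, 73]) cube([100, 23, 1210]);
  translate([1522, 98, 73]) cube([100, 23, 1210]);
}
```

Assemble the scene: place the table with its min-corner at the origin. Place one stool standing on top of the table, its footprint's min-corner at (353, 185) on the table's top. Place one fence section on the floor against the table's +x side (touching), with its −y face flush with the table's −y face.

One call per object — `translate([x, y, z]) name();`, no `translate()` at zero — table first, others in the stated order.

table();
translate([353, 185, 716]) stool();
translate([683, 0, 0]) fence_section();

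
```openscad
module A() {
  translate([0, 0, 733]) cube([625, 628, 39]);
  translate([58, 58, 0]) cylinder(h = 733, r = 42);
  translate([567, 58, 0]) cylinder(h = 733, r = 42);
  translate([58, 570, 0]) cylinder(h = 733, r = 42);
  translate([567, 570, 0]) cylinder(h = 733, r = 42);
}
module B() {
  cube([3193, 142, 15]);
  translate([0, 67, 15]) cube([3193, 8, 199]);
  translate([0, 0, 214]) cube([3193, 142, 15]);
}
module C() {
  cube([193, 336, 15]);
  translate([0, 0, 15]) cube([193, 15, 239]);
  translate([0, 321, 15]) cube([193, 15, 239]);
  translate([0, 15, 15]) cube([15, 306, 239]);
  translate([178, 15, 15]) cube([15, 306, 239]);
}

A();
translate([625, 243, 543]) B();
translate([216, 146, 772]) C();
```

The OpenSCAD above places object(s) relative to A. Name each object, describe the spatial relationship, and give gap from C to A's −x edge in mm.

The open box's min-x is at 216; the table's min-x is 0; gap = 216 mm.

A is a table. B is an I-beam. C is an open box. The I-beam is beside the table with their tops flush at z = 772. The open box is on top of the table, centred. The gap from the open box to the table's −x edge is 216 mm.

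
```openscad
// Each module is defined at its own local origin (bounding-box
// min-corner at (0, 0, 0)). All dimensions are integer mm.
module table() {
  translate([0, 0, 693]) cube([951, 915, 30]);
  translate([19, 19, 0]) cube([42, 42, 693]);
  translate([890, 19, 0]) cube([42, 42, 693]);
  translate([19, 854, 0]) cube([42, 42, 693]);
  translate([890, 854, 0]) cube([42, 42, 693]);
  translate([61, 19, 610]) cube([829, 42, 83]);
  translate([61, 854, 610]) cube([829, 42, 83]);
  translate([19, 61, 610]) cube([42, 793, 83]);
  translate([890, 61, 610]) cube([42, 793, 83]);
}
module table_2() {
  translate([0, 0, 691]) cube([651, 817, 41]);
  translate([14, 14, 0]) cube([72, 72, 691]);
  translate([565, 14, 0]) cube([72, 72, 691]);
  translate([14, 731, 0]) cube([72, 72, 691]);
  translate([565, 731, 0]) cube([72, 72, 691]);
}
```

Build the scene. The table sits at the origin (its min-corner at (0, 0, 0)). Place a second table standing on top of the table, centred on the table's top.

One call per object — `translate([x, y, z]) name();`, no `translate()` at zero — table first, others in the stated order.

table();
translate([150, 49, 723]) table_2();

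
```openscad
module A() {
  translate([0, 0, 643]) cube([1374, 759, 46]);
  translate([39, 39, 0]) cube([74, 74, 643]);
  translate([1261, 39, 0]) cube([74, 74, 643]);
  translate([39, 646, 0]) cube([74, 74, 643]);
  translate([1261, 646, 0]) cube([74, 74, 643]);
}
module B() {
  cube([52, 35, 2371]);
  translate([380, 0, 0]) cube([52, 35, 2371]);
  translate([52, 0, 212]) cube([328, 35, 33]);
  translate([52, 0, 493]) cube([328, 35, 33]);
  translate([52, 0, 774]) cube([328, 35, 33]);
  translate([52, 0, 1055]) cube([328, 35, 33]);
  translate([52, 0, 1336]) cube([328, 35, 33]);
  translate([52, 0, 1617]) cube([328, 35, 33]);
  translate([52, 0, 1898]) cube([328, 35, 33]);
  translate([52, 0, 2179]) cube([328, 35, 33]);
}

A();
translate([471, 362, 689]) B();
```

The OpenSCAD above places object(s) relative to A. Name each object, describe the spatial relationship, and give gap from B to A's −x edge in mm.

A is a table. B is a ladder. The ladder is on top of the table, centred. The gap from the ladder to the table's −x edge is 471 mm.

The ladder's min-x is at 471; the table's min-x is 0; gap = 471 mm.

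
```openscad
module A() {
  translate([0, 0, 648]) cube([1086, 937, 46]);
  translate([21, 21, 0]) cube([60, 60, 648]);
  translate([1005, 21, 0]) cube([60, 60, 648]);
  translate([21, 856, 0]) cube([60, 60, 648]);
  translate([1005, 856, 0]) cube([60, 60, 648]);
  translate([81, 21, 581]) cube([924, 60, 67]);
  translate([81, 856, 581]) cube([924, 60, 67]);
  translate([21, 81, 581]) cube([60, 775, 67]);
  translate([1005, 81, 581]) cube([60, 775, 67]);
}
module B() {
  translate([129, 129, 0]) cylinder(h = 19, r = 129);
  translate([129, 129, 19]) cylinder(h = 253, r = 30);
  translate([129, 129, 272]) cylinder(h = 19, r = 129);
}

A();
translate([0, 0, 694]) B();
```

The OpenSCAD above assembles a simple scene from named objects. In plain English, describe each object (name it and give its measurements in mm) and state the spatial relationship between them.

A is a rectangular dining table. The top is 1086×937×46 mm with its upper surface at z = 694 mm. It stands on four 60×60 mm square legs, each inset 21 mm from the nearest pair of top edges, running from the floor to the underside of the top. Four apron rails, 60 mm thick and 67 mm tall, run between adjacent legs with their top edges flush with the underside of the top and their outer faces flush with the legs' outer faces.

B is a spool: two coaxial disc flanges of radius 129 mm and thickness 19 mm, joined by a core cylinder of radius 30 mm and height 253 mm. The lower flange rests on z = 0 and the three cylinders share a vertical axis.

The spool is on top of the table.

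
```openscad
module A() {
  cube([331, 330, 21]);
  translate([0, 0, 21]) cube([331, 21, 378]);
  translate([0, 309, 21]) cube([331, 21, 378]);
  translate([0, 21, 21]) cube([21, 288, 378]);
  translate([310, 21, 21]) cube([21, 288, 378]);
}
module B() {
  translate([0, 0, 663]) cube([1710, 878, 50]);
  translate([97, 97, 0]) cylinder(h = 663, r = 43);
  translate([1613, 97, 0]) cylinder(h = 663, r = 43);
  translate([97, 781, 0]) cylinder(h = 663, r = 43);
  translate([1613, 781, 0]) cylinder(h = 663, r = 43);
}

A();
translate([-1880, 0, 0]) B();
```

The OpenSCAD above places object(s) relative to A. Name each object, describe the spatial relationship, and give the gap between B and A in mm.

The table's nearest face is 170 mm from the open box's −x face.

A is an open box. B is a table. The table is on the floor beside the open box on its −x side. The gap between the table and the open box is 170 mm.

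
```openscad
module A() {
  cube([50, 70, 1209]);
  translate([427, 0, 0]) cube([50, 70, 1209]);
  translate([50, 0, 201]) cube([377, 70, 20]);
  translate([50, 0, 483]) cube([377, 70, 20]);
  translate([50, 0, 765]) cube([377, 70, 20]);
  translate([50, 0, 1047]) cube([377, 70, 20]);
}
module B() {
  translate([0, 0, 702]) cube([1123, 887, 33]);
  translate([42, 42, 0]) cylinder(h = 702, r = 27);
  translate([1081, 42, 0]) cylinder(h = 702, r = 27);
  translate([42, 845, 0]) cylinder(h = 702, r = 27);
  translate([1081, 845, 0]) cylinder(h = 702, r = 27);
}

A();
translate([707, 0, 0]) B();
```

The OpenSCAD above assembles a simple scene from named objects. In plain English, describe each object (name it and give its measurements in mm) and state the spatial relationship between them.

A is a straight ladder. Two 50×70 mm vertical rails, 1209 mm tall, stand 477 mm apart (outside-to-outside) with their front faces coplanar on the −y side. 4 rungs, each 70 mm deep and 20 mm tall, span between the inner faces of the rails, front faces flush with the rails. The lowest rung's underside is at z = 201 mm and rungs are spaced 282 mm apart (underside to underside).

B is a rectangular dining table. The top is 1123×887×33 mm with its upper surface at z = 735 mm. It stands on four round legs of 54 mm diameter, each leg's bounding box inset 15 mm from the nearest pair of top edges, running from the floor to the underside of the top.

The table is on the floor beside the ladder on its +x side.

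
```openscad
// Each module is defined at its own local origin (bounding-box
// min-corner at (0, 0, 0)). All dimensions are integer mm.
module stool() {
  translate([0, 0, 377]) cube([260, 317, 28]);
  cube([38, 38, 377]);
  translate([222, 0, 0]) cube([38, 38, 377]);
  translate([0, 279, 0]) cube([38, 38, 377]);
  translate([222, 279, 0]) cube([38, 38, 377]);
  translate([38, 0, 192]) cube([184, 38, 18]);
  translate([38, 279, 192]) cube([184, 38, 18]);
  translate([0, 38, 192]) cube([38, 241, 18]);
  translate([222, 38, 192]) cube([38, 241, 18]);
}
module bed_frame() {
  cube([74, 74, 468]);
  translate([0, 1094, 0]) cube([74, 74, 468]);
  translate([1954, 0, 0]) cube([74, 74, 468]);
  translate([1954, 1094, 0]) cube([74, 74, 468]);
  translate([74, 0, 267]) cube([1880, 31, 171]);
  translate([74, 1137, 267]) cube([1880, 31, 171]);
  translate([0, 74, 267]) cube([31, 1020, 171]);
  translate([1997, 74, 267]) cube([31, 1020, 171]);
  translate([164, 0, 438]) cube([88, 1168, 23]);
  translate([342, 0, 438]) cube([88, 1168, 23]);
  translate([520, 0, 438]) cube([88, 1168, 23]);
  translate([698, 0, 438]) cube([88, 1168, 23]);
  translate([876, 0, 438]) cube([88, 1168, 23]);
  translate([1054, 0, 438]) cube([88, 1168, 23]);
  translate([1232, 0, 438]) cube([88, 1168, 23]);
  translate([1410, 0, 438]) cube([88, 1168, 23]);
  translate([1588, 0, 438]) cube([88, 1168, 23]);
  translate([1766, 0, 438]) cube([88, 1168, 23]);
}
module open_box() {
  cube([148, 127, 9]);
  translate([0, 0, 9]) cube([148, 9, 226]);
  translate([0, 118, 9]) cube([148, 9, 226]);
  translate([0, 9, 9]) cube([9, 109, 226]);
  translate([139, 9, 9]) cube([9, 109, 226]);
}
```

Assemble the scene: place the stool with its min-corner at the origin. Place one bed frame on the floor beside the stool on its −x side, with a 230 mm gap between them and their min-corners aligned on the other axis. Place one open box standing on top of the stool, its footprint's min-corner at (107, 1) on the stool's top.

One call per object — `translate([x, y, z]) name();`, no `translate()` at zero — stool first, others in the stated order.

stool();
translate([-2258, 0, 0]) bed_frame();
translate([107, 1, 405]) open_box();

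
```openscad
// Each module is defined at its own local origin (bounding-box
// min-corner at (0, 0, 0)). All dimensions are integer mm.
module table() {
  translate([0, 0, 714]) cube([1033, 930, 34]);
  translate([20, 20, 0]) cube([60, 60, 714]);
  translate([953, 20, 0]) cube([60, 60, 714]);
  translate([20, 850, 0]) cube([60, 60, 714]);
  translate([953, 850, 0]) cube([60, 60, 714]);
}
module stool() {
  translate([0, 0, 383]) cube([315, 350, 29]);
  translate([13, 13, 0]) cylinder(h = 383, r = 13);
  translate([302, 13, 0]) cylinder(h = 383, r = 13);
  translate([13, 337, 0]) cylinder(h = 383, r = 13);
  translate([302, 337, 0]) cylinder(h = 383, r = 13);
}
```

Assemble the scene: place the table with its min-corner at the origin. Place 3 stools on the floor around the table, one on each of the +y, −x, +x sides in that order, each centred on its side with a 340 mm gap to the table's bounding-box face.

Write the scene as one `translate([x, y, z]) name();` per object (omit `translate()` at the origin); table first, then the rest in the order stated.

table();
translate([359, 1270, 0]) stool();
translate([-655, 290, 0]) stool();
translate([1373, 290, 0]) stool();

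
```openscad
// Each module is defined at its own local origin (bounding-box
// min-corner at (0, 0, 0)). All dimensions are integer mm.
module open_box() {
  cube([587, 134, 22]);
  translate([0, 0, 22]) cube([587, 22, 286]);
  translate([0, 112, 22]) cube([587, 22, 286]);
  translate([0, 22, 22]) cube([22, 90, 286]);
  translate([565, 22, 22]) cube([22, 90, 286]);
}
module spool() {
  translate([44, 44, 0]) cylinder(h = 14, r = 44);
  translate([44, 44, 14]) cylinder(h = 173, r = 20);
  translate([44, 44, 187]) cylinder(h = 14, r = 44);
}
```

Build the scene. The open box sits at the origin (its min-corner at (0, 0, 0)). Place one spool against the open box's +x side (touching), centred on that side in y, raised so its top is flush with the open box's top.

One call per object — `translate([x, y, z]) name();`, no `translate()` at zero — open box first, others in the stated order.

open_box();
translate([587, 23, 107]) spool();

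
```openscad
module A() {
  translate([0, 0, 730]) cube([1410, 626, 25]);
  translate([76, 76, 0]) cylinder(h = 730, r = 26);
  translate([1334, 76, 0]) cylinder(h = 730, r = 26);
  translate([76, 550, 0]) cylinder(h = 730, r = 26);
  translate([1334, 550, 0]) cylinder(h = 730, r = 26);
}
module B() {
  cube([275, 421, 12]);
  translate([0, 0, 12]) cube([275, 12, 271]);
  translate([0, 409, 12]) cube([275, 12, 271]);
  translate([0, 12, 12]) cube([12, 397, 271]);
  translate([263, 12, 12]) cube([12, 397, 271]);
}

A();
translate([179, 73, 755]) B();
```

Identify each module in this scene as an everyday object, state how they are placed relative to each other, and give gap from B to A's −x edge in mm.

A is a table. B is an open box. The open box is on top of the table. The gap from the open box to the table's −x edge is 179 mm.

The open box's min-x is at 179; the table's min-x is 0; gap = 179 mm.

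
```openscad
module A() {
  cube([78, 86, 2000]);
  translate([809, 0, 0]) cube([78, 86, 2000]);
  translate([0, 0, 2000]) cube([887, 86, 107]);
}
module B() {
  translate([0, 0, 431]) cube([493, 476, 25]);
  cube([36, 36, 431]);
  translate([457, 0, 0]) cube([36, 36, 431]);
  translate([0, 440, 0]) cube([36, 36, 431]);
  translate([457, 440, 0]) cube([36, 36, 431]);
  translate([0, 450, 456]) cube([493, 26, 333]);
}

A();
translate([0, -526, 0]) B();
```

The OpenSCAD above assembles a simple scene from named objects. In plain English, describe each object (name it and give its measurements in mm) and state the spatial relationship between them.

A is a door frame. The clear opening is 731 mm wide and 2000 mm high. Two 78 mm wide jambs, 86 mm deep, stand either side of the opening from the floor to the top of the opening. A 107 mm thick head sits across the top of both jambs, spanning the full outside width of the frame.

B is a chair. The seat is a 493×476×25 mm slab with its top at z = 456 mm, on four 36×36 mm corner legs (flush with the seat edges, standing on z = 0). A flat backrest 26 mm thick, 333 mm tall, spans the full seat width and rises from the seat top along its +y edge, rear face flush with the rear of the seat.

The chair is on the floor beside the door frame on its −y side.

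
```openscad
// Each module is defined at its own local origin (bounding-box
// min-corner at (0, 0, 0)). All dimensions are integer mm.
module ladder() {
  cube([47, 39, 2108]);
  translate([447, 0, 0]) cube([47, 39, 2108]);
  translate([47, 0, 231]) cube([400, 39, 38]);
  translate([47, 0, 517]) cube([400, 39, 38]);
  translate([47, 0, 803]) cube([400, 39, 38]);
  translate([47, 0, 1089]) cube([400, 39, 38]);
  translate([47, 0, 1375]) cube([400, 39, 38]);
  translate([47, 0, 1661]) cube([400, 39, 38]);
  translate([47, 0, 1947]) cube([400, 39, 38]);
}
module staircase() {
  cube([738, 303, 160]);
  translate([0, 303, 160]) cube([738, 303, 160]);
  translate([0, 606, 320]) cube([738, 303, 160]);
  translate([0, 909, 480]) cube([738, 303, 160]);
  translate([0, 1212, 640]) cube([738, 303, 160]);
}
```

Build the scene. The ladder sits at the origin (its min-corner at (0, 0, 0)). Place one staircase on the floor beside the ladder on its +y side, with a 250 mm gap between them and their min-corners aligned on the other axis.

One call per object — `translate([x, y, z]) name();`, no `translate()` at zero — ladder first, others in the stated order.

ladder();
translate([0, 289, 0]) staircase();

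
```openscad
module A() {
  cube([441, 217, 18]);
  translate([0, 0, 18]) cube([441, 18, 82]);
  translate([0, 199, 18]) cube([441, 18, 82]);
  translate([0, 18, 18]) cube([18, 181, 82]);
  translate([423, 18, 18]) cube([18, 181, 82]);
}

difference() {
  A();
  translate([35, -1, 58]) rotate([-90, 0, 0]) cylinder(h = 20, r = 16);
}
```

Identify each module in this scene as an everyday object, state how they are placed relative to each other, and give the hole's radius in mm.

The subtracted cylinder has r = 16 mm.

A is an open box. The open box has a circular hole through its front wall. The hole's radius is 16 mm.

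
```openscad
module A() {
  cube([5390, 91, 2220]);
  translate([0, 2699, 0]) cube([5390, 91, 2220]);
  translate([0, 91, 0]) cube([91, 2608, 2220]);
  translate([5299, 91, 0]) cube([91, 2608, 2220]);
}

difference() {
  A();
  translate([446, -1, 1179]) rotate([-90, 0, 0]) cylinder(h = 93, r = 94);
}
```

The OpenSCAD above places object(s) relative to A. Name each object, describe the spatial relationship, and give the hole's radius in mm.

The subtracted cylinder has r = 94 mm.

A is a house frame. The house frame has a circular hole through its front wall. The hole's radius is 94 mm.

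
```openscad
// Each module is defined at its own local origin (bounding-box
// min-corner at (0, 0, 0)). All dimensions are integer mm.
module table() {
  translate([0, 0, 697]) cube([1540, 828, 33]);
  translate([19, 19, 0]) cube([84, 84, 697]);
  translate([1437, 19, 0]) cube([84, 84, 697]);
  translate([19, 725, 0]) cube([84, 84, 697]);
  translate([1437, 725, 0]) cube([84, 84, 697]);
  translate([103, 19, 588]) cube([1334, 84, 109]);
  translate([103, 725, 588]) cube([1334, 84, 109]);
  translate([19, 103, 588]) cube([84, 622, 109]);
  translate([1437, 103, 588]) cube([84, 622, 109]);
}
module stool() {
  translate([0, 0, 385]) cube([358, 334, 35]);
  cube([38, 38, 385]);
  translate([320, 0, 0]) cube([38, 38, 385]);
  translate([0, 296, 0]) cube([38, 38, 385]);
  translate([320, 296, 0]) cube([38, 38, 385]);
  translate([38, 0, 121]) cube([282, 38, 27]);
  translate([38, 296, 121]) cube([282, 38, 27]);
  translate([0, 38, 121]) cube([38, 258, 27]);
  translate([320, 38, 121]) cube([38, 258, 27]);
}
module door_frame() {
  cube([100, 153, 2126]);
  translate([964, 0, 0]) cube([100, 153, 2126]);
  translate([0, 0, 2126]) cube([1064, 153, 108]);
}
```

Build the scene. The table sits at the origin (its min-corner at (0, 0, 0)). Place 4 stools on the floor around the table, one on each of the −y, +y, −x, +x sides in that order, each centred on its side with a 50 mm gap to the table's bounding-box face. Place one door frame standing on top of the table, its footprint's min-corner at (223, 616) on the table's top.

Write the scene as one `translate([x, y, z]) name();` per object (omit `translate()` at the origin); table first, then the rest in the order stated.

table();
translate([591, -384, 0]) stool();
translate([591, 878, 0]) stool();
translate([-408, 247, 0]) stool();
translate([1590, 247, 0]) stool();
translate([223, 616, 730]) door_frame();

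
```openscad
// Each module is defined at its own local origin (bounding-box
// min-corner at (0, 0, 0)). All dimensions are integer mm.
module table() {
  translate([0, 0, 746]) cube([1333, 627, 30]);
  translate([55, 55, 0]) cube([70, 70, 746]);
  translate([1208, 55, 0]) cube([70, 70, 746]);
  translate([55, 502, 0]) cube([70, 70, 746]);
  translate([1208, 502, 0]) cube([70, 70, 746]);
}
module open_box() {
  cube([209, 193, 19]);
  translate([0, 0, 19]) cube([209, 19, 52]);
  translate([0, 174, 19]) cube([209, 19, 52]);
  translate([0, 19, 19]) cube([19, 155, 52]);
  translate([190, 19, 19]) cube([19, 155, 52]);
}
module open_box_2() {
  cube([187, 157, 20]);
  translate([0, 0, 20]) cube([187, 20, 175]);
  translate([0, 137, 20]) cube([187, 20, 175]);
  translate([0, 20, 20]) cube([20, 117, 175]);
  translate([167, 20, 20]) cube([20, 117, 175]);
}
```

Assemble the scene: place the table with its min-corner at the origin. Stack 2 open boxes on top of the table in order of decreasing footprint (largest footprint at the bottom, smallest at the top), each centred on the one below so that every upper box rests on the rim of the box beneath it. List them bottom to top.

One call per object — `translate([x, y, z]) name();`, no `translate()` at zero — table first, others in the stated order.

table();
translate([562, 217, 776]) open_box();
translate([573, 235, 847]) open_box_2();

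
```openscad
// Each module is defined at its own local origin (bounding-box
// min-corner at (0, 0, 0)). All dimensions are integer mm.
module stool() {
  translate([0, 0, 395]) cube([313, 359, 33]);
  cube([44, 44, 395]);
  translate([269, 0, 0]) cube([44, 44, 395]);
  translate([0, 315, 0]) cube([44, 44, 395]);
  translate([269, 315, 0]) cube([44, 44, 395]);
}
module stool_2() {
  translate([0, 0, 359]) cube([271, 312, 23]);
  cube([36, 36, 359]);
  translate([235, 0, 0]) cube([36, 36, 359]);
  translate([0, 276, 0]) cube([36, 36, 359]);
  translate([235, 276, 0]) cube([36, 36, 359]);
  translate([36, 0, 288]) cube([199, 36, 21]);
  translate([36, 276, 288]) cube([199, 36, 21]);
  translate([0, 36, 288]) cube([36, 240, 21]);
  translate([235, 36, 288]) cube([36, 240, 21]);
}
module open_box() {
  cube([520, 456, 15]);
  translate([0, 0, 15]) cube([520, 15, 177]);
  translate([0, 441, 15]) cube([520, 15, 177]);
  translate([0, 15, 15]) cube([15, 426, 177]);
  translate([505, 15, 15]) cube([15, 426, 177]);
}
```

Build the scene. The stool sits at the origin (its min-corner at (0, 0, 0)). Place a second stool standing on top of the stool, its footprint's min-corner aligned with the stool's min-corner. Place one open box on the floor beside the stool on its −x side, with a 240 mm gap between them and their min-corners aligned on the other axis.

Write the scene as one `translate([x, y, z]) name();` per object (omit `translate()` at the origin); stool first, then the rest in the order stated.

stool();
translate([0, 0, 428]) stool_2();
translate([-760, 0, 0]) open_box();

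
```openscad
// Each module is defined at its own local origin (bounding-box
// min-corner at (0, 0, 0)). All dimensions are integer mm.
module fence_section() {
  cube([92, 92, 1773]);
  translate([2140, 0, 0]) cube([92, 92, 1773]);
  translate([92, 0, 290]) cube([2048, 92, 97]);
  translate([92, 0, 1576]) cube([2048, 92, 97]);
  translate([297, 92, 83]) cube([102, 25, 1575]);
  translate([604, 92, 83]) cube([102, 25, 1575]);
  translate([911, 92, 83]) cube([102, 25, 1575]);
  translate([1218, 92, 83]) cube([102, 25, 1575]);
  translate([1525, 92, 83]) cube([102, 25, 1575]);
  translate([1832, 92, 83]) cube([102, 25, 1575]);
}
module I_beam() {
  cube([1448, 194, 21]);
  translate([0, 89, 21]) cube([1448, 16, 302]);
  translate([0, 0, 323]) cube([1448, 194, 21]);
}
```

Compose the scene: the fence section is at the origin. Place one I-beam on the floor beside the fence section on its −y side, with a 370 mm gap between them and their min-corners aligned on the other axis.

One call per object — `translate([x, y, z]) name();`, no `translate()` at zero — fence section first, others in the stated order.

fence_section();
translate([0, -564, 0]) I_beam();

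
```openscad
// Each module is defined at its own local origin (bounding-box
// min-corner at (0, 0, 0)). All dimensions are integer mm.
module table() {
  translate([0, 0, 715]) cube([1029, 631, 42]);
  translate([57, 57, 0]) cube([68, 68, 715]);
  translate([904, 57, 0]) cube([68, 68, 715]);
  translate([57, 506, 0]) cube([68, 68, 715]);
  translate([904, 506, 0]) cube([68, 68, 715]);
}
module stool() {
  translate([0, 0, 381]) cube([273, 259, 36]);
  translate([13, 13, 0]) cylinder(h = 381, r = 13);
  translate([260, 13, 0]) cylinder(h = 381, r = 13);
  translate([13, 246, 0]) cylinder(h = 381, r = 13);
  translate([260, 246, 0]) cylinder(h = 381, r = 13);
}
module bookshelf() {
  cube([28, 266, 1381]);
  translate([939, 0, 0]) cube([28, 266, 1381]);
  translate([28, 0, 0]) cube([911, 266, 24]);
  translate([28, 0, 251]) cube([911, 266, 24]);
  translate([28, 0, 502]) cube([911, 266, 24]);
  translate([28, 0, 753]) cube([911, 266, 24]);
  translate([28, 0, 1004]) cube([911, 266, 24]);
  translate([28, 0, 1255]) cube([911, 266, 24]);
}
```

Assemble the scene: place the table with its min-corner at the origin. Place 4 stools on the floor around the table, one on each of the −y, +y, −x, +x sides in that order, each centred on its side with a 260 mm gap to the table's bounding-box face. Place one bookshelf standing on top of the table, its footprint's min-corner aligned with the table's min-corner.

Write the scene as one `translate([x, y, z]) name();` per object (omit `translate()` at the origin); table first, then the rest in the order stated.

table();
translate([378, -519, 0]) stool();
translate([378, 891, 0]) stool();
translate([-533, 186, 0]) stool();
translate([1289, 186, 0]) stool();
translate([0, 0, 757]) bookshelf();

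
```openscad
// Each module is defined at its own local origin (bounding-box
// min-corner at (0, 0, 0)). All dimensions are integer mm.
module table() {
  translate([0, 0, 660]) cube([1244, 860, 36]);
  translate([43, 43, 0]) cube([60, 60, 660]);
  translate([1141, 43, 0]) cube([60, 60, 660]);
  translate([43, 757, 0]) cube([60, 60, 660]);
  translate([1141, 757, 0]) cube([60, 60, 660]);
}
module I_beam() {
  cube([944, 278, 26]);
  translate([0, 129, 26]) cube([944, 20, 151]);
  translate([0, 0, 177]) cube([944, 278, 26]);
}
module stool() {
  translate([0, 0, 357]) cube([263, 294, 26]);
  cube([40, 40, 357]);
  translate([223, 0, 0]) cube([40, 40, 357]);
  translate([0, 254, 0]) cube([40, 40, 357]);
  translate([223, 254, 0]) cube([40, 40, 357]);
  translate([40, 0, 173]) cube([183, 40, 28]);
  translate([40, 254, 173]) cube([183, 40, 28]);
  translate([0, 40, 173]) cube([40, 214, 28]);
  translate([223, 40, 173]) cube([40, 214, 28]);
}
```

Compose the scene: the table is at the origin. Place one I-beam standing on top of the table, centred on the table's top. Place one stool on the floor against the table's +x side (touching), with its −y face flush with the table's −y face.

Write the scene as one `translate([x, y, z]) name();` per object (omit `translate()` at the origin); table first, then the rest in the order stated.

table();
translate([150, 291, 696]) I_beam();
translate([1244, 0, 0]) stool();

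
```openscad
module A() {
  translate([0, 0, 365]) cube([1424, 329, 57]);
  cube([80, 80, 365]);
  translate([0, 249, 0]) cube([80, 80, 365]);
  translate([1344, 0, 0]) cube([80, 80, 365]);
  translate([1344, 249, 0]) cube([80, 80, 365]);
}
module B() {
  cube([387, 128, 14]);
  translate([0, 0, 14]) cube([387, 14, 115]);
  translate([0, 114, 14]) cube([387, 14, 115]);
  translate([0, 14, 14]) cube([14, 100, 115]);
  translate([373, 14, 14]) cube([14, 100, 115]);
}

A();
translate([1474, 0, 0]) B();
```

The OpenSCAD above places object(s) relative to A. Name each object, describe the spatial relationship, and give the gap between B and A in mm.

A is a bench. B is an open box. The open box is on the floor beside the bench on its +x side. The gap between the open box and the bench is 50 mm.

The open box's nearest face is 50 mm from the bench's +x face.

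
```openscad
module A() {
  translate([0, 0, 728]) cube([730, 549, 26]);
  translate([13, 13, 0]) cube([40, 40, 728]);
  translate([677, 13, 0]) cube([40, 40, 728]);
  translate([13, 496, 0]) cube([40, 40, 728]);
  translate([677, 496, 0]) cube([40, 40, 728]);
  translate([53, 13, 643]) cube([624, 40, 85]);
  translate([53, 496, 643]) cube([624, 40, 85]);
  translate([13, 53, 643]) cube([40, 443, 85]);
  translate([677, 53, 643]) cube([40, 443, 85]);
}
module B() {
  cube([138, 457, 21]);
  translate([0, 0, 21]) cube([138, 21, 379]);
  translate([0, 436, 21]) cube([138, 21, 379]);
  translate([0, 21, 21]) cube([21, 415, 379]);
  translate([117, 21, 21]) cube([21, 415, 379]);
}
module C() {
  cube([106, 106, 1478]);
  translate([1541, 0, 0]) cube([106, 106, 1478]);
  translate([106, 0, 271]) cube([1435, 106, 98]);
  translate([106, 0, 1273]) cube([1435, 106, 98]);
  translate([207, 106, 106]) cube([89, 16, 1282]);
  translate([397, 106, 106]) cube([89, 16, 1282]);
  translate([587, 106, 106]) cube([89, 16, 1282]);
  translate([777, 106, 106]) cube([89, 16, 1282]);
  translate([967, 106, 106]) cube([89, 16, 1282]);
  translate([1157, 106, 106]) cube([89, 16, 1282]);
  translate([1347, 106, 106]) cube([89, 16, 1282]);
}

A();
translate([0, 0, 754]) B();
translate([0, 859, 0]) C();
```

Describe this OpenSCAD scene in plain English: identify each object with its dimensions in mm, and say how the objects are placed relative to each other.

A is a table with a 730×549 mm rectangular top, 26 mm thick, top surface at z = 754 mm, supported by four 40×40 mm square legs, each inset 13 mm from the nearest pair of top edges, running from the floor. Four apron rails, 40 mm thick and 85 mm tall, run between adjacent legs with their top edges flush with the underside of the top and their outer faces flush with the legs' outer faces.

B is an open storage box with external size 138×457×400 mm and wall thickness 21 mm (the base is also 21 mm thick). The base covers the whole footprint; the four walls stand on the base, with the y-facing walls full-width and the x-facing walls fitting between their inner faces.

C is a fence section. Two 106×106 mm posts, 1478 mm tall, stand on the floor with a clear span of 1435 mm between their inner faces. Two horizontal rails of 106×98 mm section span the gap between the posts with their undersides at z = 271 mm and z = 1273 mm, flush with the posts' −y face. 7 pickets, each 89 mm wide, 16 mm thick and 1282 mm tall, are fixed to the +y face of the rails with their bottoms at z = 106 mm, evenly spaced across the span with equal gaps (rounded down to the nearest mm) at the −x end and between each pair — any rounding remainder accumulates at the +x end.

The open box is on top of the table. The fence section is on the floor beside the table on its +y side.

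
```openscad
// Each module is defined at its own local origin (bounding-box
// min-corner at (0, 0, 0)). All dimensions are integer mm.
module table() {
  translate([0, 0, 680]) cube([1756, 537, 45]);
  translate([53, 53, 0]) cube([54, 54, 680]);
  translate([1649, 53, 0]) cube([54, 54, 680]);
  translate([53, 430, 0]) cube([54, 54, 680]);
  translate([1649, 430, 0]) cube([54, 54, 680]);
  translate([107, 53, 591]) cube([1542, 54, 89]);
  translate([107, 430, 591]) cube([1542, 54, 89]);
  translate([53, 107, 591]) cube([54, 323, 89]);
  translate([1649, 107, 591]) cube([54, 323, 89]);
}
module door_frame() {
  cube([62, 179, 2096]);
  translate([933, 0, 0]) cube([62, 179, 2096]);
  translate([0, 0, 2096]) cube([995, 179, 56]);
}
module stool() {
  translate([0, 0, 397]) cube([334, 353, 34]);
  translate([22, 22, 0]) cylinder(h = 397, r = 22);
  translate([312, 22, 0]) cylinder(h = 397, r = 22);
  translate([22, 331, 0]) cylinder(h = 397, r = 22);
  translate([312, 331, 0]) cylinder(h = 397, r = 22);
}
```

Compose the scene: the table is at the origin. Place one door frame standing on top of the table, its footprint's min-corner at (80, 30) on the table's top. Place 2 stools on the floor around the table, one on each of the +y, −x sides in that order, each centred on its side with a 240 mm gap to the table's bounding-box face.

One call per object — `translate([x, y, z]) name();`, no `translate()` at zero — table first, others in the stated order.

table();
translate([80, 30, 725]) door_frame();
translate([711, 777, 0]) stool();
translate([-574, 92, 0]) stool();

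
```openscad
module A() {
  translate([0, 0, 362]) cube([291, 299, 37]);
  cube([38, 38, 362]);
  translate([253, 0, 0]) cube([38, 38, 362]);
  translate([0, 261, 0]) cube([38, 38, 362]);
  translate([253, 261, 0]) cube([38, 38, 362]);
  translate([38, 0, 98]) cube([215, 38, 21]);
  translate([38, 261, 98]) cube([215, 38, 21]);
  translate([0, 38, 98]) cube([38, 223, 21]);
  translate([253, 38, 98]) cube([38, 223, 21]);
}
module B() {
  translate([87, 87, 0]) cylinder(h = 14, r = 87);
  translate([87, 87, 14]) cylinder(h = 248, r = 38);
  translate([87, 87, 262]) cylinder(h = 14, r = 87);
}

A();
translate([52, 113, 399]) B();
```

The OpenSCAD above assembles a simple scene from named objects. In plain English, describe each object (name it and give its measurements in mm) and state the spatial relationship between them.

A is a four-legged stool. The seat is 291×299 mm, 37 mm thick, top at z = 399 mm. It stands on four square legs, each 38×38 mm in cross-section, from z = 0 to the seat underside, each flush with a corner of the seat. Four stretchers, 38 mm wide and 21 mm tall, connect adjacent legs with their undersides at z = 98 mm, each running between the inner faces of the legs it joins and aligned with the legs' outer faces on the other axis.

B is a spool: two coaxial disc flanges of radius 87 mm and thickness 14 mm, joined by a core cylinder of radius 38 mm and height 248 mm. The lower flange rests on z = 0 and the three cylinders share a vertical axis.

The spool is on top of the stool.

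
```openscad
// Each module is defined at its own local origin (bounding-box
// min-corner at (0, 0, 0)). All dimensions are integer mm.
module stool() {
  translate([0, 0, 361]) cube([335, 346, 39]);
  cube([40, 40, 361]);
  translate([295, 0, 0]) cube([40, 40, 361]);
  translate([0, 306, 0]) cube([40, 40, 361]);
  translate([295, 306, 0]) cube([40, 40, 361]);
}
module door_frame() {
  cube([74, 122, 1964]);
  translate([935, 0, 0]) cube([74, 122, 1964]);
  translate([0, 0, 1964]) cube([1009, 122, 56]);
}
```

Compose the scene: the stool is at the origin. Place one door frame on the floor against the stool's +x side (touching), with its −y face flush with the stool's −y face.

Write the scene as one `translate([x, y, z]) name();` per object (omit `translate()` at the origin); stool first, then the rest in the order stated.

stool();
translate([335, 0, 0]) door_frame();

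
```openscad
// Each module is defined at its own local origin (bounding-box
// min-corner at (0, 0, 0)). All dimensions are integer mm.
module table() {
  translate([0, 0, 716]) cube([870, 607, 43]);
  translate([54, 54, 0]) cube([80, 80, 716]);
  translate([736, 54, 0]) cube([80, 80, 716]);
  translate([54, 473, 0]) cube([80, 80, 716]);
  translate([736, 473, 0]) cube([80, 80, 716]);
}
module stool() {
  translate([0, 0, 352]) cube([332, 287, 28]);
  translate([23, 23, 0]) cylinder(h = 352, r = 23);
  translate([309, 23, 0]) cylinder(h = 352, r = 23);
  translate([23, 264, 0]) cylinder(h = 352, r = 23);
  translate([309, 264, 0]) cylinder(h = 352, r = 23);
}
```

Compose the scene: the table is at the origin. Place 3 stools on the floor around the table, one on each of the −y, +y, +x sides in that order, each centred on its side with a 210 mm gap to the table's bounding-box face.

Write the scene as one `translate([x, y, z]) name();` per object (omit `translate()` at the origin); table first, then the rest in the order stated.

table();
translate([269, -497, 0]) stool();
translate([269, 817, 0]) stool();
translate([1080, 160, 0]) stool();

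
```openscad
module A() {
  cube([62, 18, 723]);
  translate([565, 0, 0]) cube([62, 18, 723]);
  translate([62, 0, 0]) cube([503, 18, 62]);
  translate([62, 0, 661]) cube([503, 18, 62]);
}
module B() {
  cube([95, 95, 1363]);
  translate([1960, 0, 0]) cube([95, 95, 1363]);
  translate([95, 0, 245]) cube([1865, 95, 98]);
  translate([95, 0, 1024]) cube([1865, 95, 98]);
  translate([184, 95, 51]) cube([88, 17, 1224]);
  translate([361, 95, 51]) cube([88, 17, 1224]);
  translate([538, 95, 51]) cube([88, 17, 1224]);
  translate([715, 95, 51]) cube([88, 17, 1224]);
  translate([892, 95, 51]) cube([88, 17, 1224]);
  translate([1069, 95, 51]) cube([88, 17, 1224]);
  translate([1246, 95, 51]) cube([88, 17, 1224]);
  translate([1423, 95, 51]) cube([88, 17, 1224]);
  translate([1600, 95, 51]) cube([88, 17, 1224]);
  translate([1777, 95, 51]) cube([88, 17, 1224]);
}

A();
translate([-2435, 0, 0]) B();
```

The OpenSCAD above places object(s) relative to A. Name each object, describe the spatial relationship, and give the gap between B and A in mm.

The fence section's nearest face is 380 mm from the picture frame's −x face.

A is a picture frame. B is a fence section. The fence section is on the floor beside the picture frame on its −x side. The gap between the fence section and the picture frame is 380 mm.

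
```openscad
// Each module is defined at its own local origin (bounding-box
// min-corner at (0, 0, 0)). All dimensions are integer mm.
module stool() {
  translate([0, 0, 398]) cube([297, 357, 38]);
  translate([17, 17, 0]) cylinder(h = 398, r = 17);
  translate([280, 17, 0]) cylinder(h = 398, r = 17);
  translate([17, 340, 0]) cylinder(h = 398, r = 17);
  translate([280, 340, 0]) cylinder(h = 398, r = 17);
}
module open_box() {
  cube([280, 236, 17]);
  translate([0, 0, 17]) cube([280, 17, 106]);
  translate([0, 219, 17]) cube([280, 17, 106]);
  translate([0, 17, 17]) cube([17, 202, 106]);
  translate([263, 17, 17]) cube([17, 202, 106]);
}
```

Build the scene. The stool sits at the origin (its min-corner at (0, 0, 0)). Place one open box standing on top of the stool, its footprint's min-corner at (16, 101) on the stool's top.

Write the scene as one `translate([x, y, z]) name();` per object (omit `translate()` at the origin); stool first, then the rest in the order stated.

stool();
translate([16, 101, 436]) open_box();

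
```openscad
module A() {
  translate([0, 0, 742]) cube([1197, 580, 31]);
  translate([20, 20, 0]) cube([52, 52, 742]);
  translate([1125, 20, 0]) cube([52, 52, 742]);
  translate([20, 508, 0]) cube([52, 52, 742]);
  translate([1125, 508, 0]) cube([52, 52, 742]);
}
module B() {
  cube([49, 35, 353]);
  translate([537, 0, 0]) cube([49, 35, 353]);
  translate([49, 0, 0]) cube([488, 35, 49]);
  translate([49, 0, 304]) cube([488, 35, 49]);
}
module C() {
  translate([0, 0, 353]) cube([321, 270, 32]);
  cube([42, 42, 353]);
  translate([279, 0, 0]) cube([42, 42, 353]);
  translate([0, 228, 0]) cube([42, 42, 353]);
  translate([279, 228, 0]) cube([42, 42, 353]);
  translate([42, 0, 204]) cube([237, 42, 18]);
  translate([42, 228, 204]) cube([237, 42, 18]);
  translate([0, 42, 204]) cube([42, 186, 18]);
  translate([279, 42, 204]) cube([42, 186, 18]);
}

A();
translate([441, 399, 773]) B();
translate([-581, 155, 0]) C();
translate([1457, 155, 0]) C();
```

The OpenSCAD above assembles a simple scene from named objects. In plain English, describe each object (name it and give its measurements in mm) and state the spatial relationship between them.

A is a rectangular dining table. The top is 1197×580×31 mm with its upper surface at z = 773 mm. It stands on four 52×52 mm square legs, each inset 20 mm from the nearest pair of top edges, running from the floor to the underside of the top.

B is a rectangular picture frame lying in the x–z plane (depth along y). The opening is 488 mm wide (x) by 255 mm tall (z), surrounded by a border 49 mm wide on all four sides. The frame is 35 mm deep and is made of two full-height vertical stiles with two horizontal rails fitted between them.

C is a four-legged stool. The seat is 321×270 mm, 32 mm thick, top at z = 385 mm. It stands on four square legs, each 42×42 mm in cross-section, from z = 0 to the seat underside, each flush with a corner of the seat. Four stretchers, 42 mm wide and 18 mm tall, connect adjacent legs with their undersides at z = 204 mm, each running between the inner faces of the legs it joins and aligned with the legs' outer faces on the other axis.

The picture frame is on top of the table. Two stools sit around the table at the −x, +x sides.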